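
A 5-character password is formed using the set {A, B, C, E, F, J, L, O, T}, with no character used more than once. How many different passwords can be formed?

15120

Choose and order 5 of the 9 symbols: the first character has 9 options, the next 8, and so on down to 5.
That product is 9 × 8 × 7 × 6 × 5 = 15120.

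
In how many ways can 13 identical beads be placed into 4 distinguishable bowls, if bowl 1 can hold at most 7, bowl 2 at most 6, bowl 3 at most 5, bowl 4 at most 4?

151

By stars and bars, unrestricted non-negative solutions to x_1+…+x_4 = 13 number C(13+3,3) = 560.
Subtract solutions that violate a single cap (substitute x_i' = x_i − (cap_i+1)): x_1 ≥ 8 gives C(8,3) = 56; x_2 ≥ 7 gives C(9,3) = 84; x_3 ≥ 6 gives C(10,3) = 120; x_4 ≥ 5 gives C(11,3) = 165. Together 425.
Add back pairs where two caps are both exceeded: 0 + 0 + 1 + 1 + 4 + 10 = 16.
By inclusion–exclusion the count is 560 − 425 + 16 = 151.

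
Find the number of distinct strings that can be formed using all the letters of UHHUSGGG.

Letter multiplicities in UHHUSGGG: G×3, H×2, S×1, U×2.
The number of distinct arrangements is 8!/(3!·2!·2!) = 40320/24 = 1680.

1680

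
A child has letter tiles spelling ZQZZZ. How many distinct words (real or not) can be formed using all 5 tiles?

5

The 5 letters of ZQZZZ have repeats: Z appearing 4 times.
The number of distinct arrangements is 5!/(4!) = 120/24 = 5.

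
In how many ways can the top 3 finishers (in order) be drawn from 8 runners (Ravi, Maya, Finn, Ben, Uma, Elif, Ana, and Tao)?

There are 8 choices for 1st place, 7 for 2nd, and 6 for 3rd.
That gives 8 × 7 × 6 = 336.

336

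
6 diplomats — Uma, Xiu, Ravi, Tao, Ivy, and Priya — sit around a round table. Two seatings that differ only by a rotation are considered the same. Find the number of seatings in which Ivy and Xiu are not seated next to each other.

72

Without the restriction there are (5)! = 120 seatings.
Those with Ivy next to Xiu: fuse the pair into one unit and seat 5 units around a circle — 2·(4)! = 48.
Subtracting, 120 − 48 = 72.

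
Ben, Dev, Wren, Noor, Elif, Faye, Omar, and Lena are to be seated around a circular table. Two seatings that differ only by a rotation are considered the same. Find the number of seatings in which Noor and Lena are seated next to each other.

1440

Glue Noor and Lena into a block (2 internal orders). Seating 7 units around a circle gives (6)! arrangements.
So 2 × (6)! = 2 × 720 = 1440.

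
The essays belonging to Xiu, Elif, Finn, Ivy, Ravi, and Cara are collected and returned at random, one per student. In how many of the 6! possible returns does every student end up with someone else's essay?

265

This is the derangement count D_6: permutations of 6 items with no fixed point.
By inclusion–exclusion this is Σ_{j=0}^{6} (−1)^j C(6,j)·(6−j)!.
Computing: 720 − 720 + 360 − 120 + 30 − 6 + 1 = 265.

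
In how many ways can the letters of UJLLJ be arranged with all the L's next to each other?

Treat the 2 copies of L as a single block. The multiset to arrange is then {LL, J, J, U}, 4 items in all.
That gives (4)!/(2!) = 12 arrangements.

12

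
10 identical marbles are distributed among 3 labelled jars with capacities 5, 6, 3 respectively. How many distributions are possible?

14

Ignoring the caps, the number of non-negative solutions to x_1+…+x_3 = 10 is C(12,2) = 66.
Subtract solutions that violate a single cap (substitute x_i' = x_i − (cap_i+1)): x_1 ≥ 6 gives C(6,2) = 15; x_2 ≥ 7 gives C(5,2) = 10; x_3 ≥ 4 gives C(8,2) = 28. Together 53.
Add back pairs where two caps are both exceeded: 0 + 1 + 0 = 1.
By inclusion–exclusion the count is 66 − 53 + 1 = 14.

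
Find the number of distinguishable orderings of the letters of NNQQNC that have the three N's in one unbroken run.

Treat the 3 copies of N as a single block. The multiset to arrange is then {NNN, C, Q, Q}, 4 items in all.
That gives (4)!/(2!) = 12 arrangements.

12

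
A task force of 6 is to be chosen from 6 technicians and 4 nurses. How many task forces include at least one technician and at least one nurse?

209

Unrestricted: C(10,6) = 210 ways to pick any 6 of the 10.
Subtract selections that omit an entire group: no technicians → C(4,6) = 0; no nurses → C(6,6) = 1.
Both groups omitted at once is impossible, so 210 − 1 = 209.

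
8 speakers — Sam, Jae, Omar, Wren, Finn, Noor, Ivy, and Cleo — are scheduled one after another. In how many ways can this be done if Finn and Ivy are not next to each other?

30240

Of the 8! = 40320 arrangements, those with Finn and Ivy adjacent number 2 × 7! = 10080 (treat the pair as a block with 2 internal orders).
Complementary counting: 40320 − 10080 = 30240.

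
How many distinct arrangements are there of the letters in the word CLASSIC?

The 7 letters of CLASSIC have repeats: C appearing twice and S appearing twice.
Dividing 7! = 5040 by 2!·2! = 4 for the repeated letters gives 1260.

1260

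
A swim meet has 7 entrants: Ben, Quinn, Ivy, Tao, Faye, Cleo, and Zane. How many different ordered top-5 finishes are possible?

This is an ordered selection of 5 from 7: P(7,5).
That gives 7 × 6 × 5 × 4 × 3 = 2520.

2520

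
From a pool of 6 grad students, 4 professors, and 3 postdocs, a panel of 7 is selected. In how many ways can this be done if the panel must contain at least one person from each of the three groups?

Total 7-person selections from all 13: C(13,7) = 1716.
Selections missing a whole group: no grad students → C(7,7) = 1; no professors → C(9,7) = 36; no postdocs → C(10,7) = 120.
Add back selections omitting two groups (i.e. drawn from a single group): C(6,7) + C(4,7) + C(3,7) = 0.
By inclusion–exclusion: 1716 − 157 + 0 = 1559.

1559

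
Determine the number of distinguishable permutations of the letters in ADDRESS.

1260

The 7 letters of ADDRESS have repeats: D appearing twice and S appearing twice.
So there are 7! / (2!·2!) = 1260 distinguishable arrangements.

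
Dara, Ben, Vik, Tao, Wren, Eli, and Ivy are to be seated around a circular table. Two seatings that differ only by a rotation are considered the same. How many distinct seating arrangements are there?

720

Fix one person's seat to break rotational symmetry; the remaining 6 people can be arranged in (6)! = 720 ways.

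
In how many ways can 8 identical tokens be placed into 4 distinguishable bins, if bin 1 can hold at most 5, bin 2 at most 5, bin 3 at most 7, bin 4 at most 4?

By stars and bars, unrestricted non-negative solutions to x_1+…+x_4 = 8 number C(8+3,3) = 165.
Subtract solutions that violate a single cap (substitute x_i' = x_i − (cap_i+1)): x_1 ≥ 6 gives C(5,3) = 10; x_2 ≥ 6 gives C(5,3) = 10; x_3 ≥ 8 gives C(3,3) = 1; x_4 ≥ 5 gives C(6,3) = 20. Together 41.
No two caps can be exceeded simultaneously, so the pair terms are all 0.
By inclusion–exclusion the count is 165 − 41 + 0 = 124.

124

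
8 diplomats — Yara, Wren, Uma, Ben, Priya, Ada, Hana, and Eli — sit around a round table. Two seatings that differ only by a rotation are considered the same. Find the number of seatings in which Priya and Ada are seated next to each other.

1440

Glue Priya and Ada into a block (2 internal orders). Seating 7 units around a circle gives (6)! arrangements.
So 2 × (6)! = 2 × 720 = 1440.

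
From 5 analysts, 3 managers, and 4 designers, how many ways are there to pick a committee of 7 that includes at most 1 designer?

Split by how many designers are chosen (0 through 1).
Sum: C(4,0)·C(8,7) + C(4,1)·C(8,6) = 8 + 112 = 120.

120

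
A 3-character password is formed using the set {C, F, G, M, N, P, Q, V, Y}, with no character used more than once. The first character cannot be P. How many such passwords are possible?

The first character has 9−1 = 8 choices (anything except P).
The remaining 2 characters are filled from the other 8 symbols without repetition: 8 × 7 = 56.
Total: 8 × 56 = 448.

448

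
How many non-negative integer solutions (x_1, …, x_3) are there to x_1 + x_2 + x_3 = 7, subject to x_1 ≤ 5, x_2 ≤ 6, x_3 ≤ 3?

Ignoring the caps, the number of non-negative solutions to x_1+…+x_3 = 7 is C(9,2) = 36.
Subtract solutions that violate a single cap (substitute x_i' = x_i − (cap_i+1)): x_1 ≥ 6 gives C(3,2) = 3; x_2 ≥ 7 gives C(2,2) = 1; x_3 ≥ 4 gives C(5,2) = 10. Together 14.
No two caps can be exceeded simultaneously, so the pair terms are all 0.
By inclusion–exclusion the count is 36 − 14 + 0 = 22.

22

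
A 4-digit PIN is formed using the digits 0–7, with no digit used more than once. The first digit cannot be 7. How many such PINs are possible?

1470

The first digit has 8−1 = 7 choices (anything except 7).
The remaining 3 digits are filled from the other 7 symbols without repetition: 7 × 6 × 5 = 210.
Total: 7 × 210 = 1470.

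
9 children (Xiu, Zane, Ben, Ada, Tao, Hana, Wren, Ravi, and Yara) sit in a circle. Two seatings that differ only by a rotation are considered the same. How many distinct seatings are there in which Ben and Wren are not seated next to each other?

Without the restriction there are (8)! = 40320 seatings.
Seatings with Ben beside Wren: treat them as a block with 2 internal orders, giving 2 × (7)! = 10080.
Subtracting, 40320 − 10080 = 30240.

30240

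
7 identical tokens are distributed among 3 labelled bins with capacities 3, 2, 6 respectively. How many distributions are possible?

Ignoring the caps, the number of non-negative solutions to x_1+…+x_3 = 7 is C(9,2) = 36.
Subtract solutions that violate a single cap (substitute x_i' = x_i − (cap_i+1)): x_1 ≥ 4 gives C(5,2) = 10; x_2 ≥ 3 gives C(6,2) = 15; x_3 ≥ 7 gives C(2,2) = 1. Together 26.
Add back pairs where two caps are both exceeded: 1 + 0 + 0 = 1.
By inclusion–exclusion the count is 36 − 26 + 1 = 11.

11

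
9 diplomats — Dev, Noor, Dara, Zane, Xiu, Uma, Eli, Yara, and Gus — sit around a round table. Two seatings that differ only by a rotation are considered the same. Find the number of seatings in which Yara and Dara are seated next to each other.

10080

Glue Yara and Dara into a block (2 internal orders). Seating 8 units around a circle gives (7)! arrangements.
So 2 × (7)! = 2 × 5040 = 10080.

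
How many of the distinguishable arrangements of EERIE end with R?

4

With the last slot taken by R, it remains to arrange the other 4 letters (EEIE).
Those 4 letters have E appearing 3 times, giving (4)!/(3!) = 4.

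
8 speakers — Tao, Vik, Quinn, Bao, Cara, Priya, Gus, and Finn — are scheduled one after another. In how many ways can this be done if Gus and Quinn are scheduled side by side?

10080

Place the 6 others and the Gus-Quinn pair as 7 objects in a line; the pair has 2 internal arrangements.
That gives 2 × 7! = 2 × 5040 = 10080.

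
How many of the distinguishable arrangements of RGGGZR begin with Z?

Fix Z in the first position and arrange the remaining 5 letters.
Those 5 letters have G appearing 3 times and R appearing twice, giving (5)!/(3!·2!) = 10.

10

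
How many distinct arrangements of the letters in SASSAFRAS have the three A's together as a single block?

210

Treat the 3 copies of A as a single block. The multiset to arrange is then {AAA, F, R, S, S, S, S}, 7 items in all.
That gives (7)!/(4!) = 210 arrangements.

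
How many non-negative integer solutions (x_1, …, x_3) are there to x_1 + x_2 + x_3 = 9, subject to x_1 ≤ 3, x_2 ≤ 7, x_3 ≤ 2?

9

By stars and bars, unrestricted non-negative solutions to x_1+…+x_3 = 9 number C(9+2,2) = 55.
Subtract solutions that violate a single cap (substitute x_i' = x_i − (cap_i+1)): x_1 ≥ 4 gives C(7,2) = 21; x_2 ≥ 8 gives C(3,2) = 3; x_3 ≥ 3 gives C(8,2) = 28. Together 52.
Add back pairs where two caps are both exceeded: 0 + 6 + 0 = 6.
By inclusion–exclusion the count is 55 − 52 + 6 = 9.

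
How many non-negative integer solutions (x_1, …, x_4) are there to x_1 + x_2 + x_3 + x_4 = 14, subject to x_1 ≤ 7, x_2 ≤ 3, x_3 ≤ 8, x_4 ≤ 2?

Ignoring the caps, the number of non-negative solutions to x_1+…+x_4 = 14 is C(17,3) = 680.
Subtract solutions that violate a single cap (substitute x_i' = x_i − (cap_i+1)): x_1 ≥ 8 gives C(9,3) = 84; x_2 ≥ 4 gives C(13,3) = 286; x_3 ≥ 9 gives C(8,3) = 56; x_4 ≥ 3 gives C(14,3) = 364. Together 790.
Add back pairs where two caps are both exceeded: 10 + 0 + 20 + 4 + 120 + 10 = 164.
By inclusion–exclusion the count is 680 − 790 + 164 = 54.

54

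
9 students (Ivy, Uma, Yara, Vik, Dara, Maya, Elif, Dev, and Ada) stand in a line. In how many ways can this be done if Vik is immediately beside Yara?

Treat {Vik, Yara} as a single unit. There are 8 units to order, and the pair itself can be ordered 2 ways.
So the count is 2·(8)! = 80640.

80640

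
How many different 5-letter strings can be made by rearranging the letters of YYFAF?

30

YYFAF has 5 letters with F appearing twice and Y appearing twice.
The number of distinct arrangements is 5!/(2!·2!) = 120/4 = 30.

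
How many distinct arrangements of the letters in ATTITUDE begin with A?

With the first slot taken by A, it remains to arrange the other 7 letters (TTITUDE).
Those 7 letters have T appearing 3 times, giving (7)!/(3!) = 840.

840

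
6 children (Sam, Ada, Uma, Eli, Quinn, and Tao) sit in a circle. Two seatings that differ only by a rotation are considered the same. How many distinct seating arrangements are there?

120

Fix one person's seat to break rotational symmetry; the remaining 5 people can be arranged in (5)! = 120 ways.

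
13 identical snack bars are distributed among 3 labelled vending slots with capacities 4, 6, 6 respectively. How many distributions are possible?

By stars and bars, unrestricted non-negative solutions to x_1+…+x_3 = 13 number C(13+2,2) = 105.
Subtract solutions that violate a single cap (substitute x_i' = x_i − (cap_i+1)): x_1 ≥ 5 gives C(10,2) = 45; x_2 ≥ 7 gives C(8,2) = 28; x_3 ≥ 7 gives C(8,2) = 28. Together 101.
Add back pairs where two caps are both exceeded: 3 + 3 + 0 = 6.
By inclusion–exclusion the count is 105 − 101 + 6 = 10.

10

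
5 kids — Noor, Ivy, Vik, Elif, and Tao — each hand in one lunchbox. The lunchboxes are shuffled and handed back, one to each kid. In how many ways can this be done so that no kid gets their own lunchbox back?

This is the derangement count D_5: permutations of 5 items with no fixed point.
By inclusion–exclusion this is Σ_{j=0}^{5} (−1)^j C(5,j)·(5−j)!.
Computing: 120 − 120 + 60 − 20 + 5 − 1 = 44.

44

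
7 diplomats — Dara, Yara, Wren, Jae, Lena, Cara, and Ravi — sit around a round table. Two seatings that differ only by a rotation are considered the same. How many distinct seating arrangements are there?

720

Seat Dara anywhere (absorbing the rotational symmetry), then permute the other 6: (6)! = 720.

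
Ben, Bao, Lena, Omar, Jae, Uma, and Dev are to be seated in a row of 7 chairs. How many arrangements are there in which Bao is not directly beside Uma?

Of the 7! = 5040 arrangements, those with Bao and Uma adjacent number 2 × 6! = 1440 (treat the pair as a block with 2 internal orders).
So 5040 − 1440 = 3600 arrangements keep them apart.

3600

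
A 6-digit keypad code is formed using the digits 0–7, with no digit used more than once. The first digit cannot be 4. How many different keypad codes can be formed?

17640

The first digit has 8−1 = 7 choices (anything except 4).
The remaining 5 digits are filled from the other 7 symbols without repetition: 7 × 6 × 5 × 4 × 3 = 2520.
Total: 7 × 2520 = 17640.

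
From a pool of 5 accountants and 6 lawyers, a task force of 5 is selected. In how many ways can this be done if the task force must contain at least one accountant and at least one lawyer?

Unrestricted: C(11,5) = 462 ways to pick any 5 of the 11.
Selections missing a whole group: no accountants → C(6,5) = 6; no lawyers → C(5,5) = 1.
Both groups omitted at once is impossible, so 462 − 7 = 455.

455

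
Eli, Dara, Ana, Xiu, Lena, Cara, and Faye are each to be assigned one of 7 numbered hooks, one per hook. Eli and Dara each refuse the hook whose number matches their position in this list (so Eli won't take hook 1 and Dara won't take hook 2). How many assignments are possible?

3720

Let Aᵢ (for i ∈ {1, 2}) be the placements that put person i in their forbidden hook. Any j of these fix j positions, leaving (7−j)! ways to fill the rest, and there are C(2,j) ways to pick which j.
By inclusion–exclusion, the number of valid placements is Σ_{j=0}^{2} (−1)^j C(2,j)·(7−j)!.
Computing: 5040 − 1440 + 120 = 3720.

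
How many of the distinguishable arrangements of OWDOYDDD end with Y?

Fix Y in the last position and arrange the remaining 7 letters.
Those 7 letters have D appearing 4 times and O appearing twice, giving (7)!/(4!·2!) = 105.

105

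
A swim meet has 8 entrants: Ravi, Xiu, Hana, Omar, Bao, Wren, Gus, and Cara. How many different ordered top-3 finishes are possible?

This is an ordered selection of 3 from 8: P(8,3).
That gives 8 × 7 × 6 = 336.

336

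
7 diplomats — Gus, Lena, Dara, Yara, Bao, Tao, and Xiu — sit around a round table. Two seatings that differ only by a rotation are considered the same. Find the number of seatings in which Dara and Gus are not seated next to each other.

All circular seatings of 7 people number (6)! = 720.
Those with Dara next to Gus: fuse the pair into one unit and seat 6 units around a circle — 2·(5)! = 240.
Subtracting, 720 − 240 = 480.

480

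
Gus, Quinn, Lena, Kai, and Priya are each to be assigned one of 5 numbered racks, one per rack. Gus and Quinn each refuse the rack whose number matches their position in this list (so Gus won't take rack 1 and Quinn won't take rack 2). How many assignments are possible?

78

Let Aᵢ (for i ∈ {1, 2}) be the placements that put person i in their forbidden rack. Any j of these fix j positions, leaving (5−j)! ways to fill the rest, and there are C(2,j) ways to pick which j.
By inclusion–exclusion, the number of valid placements is Σ_{j=0}^{2} (−1)^j C(2,j)·(5−j)!.
Computing: 120 − 48 + 6 = 78.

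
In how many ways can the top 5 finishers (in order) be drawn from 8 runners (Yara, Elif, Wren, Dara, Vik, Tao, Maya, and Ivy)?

6720

There are 8 choices for 1st place, 7 for 2nd, and so on down to 4 for position 5.
That gives 8 × 7 × 6 × 5 × 4 = 6720.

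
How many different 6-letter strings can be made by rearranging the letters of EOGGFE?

EOGGFE has 6 letters with E appearing twice and G appearing twice.
Dividing 6! = 720 by 2!·2! = 4 for the repeated letters gives 180.

180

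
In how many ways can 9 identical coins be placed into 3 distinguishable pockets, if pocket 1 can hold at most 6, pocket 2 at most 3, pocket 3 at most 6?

By stars and bars, unrestricted non-negative solutions to x_1+…+x_3 = 9 number C(9+2,2) = 55.
Subtract solutions that violate a single cap (substitute x_i' = x_i − (cap_i+1)): x_1 ≥ 7 gives C(4,2) = 6; x_2 ≥ 4 gives C(7,2) = 21; x_3 ≥ 7 gives C(4,2) = 6. Together 33.
No two caps can be exceeded simultaneously, so the pair terms are all 0.
By inclusion–exclusion the count is 55 − 33 + 0 = 22.

22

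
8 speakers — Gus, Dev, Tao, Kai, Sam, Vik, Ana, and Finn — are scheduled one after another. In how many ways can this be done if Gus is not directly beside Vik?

30240

There are 8! = 40320 arrangements in all. If Gus and Vik are adjacent, merging them into one block gives 2·(7)! = 10080 arrangements.
Complementary counting: 40320 − 10080 = 30240.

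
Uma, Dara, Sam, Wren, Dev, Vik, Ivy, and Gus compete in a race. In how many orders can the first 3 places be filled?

336

This is an ordered selection of 3 from 8: P(8,3).
That gives 8 × 7 × 6 = 336.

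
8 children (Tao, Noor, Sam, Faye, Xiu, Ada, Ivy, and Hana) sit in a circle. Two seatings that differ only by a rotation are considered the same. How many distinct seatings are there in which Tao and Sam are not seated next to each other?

3600

Without the restriction there are (7)! = 5040 seatings.
Those with Tao next to Sam: fuse the pair into one unit and seat 7 units around a circle — 2·(6)! = 1440.
Subtracting, 5040 − 1440 = 3600.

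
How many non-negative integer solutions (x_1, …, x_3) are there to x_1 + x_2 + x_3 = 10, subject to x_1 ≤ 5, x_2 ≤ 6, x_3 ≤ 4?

By stars and bars, unrestricted non-negative solutions to x_1+…+x_3 = 10 number C(10+2,2) = 66.
Subtract solutions that violate a single cap (substitute x_i' = x_i − (cap_i+1)): x_1 ≥ 6 gives C(6,2) = 15; x_2 ≥ 7 gives C(5,2) = 10; x_3 ≥ 5 gives C(7,2) = 21. Together 46.
No two caps can be exceeded simultaneously, so the pair terms are all 0.
By inclusion–exclusion the count is 66 − 46 + 0 = 20.

20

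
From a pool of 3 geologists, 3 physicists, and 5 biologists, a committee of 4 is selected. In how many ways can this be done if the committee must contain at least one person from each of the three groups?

Unrestricted: C(11,4) = 330 ways to pick any 4 of the 11.
Selections missing a whole group: no geologists → C(8,4) = 70; no physicists → C(8,4) = 70; no biologists → C(6,4) = 15.
Add back selections omitting two groups (i.e. drawn from a single group): C(3,4) + C(3,4) + C(5,4) = 5.
By inclusion–exclusion: 330 − 155 + 5 = 180.

180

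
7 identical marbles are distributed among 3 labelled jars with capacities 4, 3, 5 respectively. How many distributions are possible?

17

Without the upper bounds there are C(9,2) = 36 ways to split 7 among 3 jars.
Subtract solutions that violate a single cap (substitute x_i' = x_i − (cap_i+1)): x_1 ≥ 5 gives C(4,2) = 6; x_2 ≥ 4 gives C(5,2) = 10; x_3 ≥ 6 gives C(3,2) = 3. Together 19.
No two caps can be exceeded simultaneously, so the pair terms are all 0.
By inclusion–exclusion the count is 36 − 19 + 0 = 17.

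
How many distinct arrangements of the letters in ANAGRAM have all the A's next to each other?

120

Treat the 3 copies of A as a single block. The multiset to arrange is then {AAA, G, M, N, R}, 5 items in all.
All 5 items are distinct, so there are (5)! = 120 arrangements.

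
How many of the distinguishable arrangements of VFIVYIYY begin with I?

420

Fix I in the first position and arrange the remaining 7 letters.
Those 7 letters have V appearing twice and Y appearing 3 times, giving (7)!/(3!·2!) = 420.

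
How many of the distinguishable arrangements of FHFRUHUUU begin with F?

Fix F in the first position and arrange the remaining 8 letters.
Those 8 letters have H appearing twice and U appearing 4 times, giving (8)!/(4!·2!) = 840.

840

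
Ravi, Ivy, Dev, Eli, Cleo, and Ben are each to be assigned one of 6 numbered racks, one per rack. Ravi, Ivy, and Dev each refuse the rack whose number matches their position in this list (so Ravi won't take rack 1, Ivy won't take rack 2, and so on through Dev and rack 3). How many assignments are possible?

426

Let Aᵢ (for i ∈ {1, 2, 3}) be the placements that put person i in their forbidden rack. Any j of these fix j positions, leaving (6−j)! ways to fill the rest, and there are C(3,j) ways to pick which j.
By inclusion–exclusion, the number of valid placements is Σ_{j=0}^{3} (−1)^j C(3,j)·(6−j)!.
Computing: 720 − 360 + 72 − 6 = 426.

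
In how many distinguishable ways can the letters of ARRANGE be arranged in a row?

Letter multiplicities in ARRANGE: A×2, E×1, G×1, N×1, R×2.
Dividing 7! = 5040 by 2!·2! = 4 for the repeated letters gives 1260.

1260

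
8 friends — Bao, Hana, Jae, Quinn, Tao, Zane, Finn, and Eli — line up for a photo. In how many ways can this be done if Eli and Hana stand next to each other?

Place the 6 others and the Eli-Hana pair as 7 objects in a line; the pair has 2 internal arrangements.
That gives 2 × 7! = 2 × 5040 = 10080.

10080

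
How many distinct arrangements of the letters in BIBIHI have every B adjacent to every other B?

Treat the 2 copies of B as a single block. The multiset to arrange is then {BB, H, I, I, I}, 5 items in all.
That gives (5)!/(3!) = 20 arrangements.

20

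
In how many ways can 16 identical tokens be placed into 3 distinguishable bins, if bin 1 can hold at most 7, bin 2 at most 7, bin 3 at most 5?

10

Ignoring the caps, the number of non-negative solutions to x_1+…+x_3 = 16 is C(18,2) = 153.
Subtract solutions that violate a single cap (substitute x_i' = x_i − (cap_i+1)): x_1 ≥ 8 gives C(10,2) = 45; x_2 ≥ 8 gives C(10,2) = 45; x_3 ≥ 6 gives C(12,2) = 66. Together 156.
Add back pairs where two caps are both exceeded: 1 + 6 + 6 = 13.
By inclusion–exclusion the count is 153 − 156 + 13 = 10.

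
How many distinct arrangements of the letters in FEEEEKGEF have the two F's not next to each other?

1176

There are 9!/(5!·2!) = 1512 arrangements of FEEEEKGEF in total.
If the two F's are adjacent, glue them into one block, leaving 8 items to arrange: (8)!/(5!) = 336 ways.
Hence 1512 − 336 = 1176.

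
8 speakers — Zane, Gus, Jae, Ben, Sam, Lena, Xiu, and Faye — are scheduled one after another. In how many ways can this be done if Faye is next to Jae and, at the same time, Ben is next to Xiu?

2880

Treat {Faye,Jae} as one block (2 orders) and {Ben,Xiu} as another (2 orders).
That leaves 6 units to arrange: 2 × 2 × 6! = 4 × 720 = 2880.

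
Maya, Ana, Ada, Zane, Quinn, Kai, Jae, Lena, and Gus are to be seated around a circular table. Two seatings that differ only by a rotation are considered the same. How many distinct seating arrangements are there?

Seat Maya anywhere (absorbing the rotational symmetry), then permute the other 8: (8)! = 40320.

40320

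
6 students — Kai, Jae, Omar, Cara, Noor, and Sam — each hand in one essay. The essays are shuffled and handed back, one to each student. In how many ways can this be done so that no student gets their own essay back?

Let Aᵢ be the assignments in which student i gets their own essay. We want the size of the complement of A₁∪…∪A_6.
By inclusion–exclusion this is Σ_{j=0}^{6} (−1)^j C(6,j)·(6−j)!.
Computing: 720 − 720 + 360 − 120 + 30 − 6 + 1 = 265.

265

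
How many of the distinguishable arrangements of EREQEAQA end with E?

With the last slot taken by E, it remains to arrange the other 7 letters (REQEAQA).
Those 7 letters have A appearing twice, E appearing twice, and Q appearing twice, giving (7)!/(2!·2!·2!) = 630.

630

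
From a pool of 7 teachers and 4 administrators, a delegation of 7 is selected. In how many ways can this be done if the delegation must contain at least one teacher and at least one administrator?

With no constraint there are C(11,7) = 330 possible selections.
Selections missing a whole group: no teachers → C(4,7) = 0; no administrators → C(7,7) = 1.
Both groups omitted at once is impossible, so 330 − 1 = 329.

329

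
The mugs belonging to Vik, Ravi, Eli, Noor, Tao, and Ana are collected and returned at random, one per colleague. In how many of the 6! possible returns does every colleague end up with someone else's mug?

Let Aᵢ be the assignments in which colleague i gets their own mug. We want the size of the complement of A₁∪…∪A_6.
By inclusion–exclusion this is Σ_{j=0}^{6} (−1)^j C(6,j)·(6−j)!.
Computing: 720 − 720 + 360 − 120 + 30 − 6 + 1 = 265.

265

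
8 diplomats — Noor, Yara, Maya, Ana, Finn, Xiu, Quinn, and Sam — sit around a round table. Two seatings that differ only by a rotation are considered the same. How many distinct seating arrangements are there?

5040

Seat Noor anywhere (absorbing the rotational symmetry), then permute the other 7: (7)! = 5040.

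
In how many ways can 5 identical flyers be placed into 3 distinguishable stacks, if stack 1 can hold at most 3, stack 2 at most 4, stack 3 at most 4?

16

Ignoring the caps, the number of non-negative solutions to x_1+…+x_3 = 5 is C(7,2) = 21.
Subtract solutions that violate a single cap (substitute x_i' = x_i − (cap_i+1)): x_1 ≥ 4 gives C(3,2) = 3; x_2 ≥ 5 gives C(2,2) = 1; x_3 ≥ 5 gives C(2,2) = 1. Together 5.
No two caps can be exceeded simultaneously, so the pair terms are all 0.
By inclusion–exclusion the count is 21 − 5 + 0 = 16.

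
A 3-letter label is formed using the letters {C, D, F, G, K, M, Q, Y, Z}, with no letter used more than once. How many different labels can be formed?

This is a permutation of 3 out of 9: P(9,3) = 9!/6!.
That product is 9 × 8 × 7 = 504.

504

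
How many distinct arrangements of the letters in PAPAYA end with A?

With the last slot taken by A, it remains to arrange the other 5 letters (PPAYA).
Those 5 letters have A appearing twice and P appearing twice, giving (5)!/(2!·2!) = 30.

30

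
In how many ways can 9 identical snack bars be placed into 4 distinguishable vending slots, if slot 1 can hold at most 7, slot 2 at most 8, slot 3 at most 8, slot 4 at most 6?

204

Ignoring the caps, the number of non-negative solutions to x_1+…+x_4 = 9 is C(12,3) = 220.
Subtract solutions that violate a single cap (substitute x_i' = x_i − (cap_i+1)): x_1 ≥ 8 gives C(4,3) = 4; x_2 ≥ 9 gives C(3,3) = 1; x_3 ≥ 9 gives C(3,3) = 1; x_4 ≥ 7 gives C(5,3) = 10. Together 16.
No two caps can be exceeded simultaneously, so the pair terms are all 0.
By inclusion–exclusion the count is 220 − 16 + 0 = 204.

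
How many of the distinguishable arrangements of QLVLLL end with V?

Fix V in the last position and arrange the remaining 5 letters.
Those 5 letters have L appearing 4 times, giving (5)!/(4!) = 5.

5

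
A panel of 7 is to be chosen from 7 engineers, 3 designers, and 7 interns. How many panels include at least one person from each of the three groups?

Total 7-person selections from all 17: C(17,7) = 19448.
Selections missing a whole group: no engineers → C(10,7) = 120; no designers → C(14,7) = 3432; no interns → C(10,7) = 120.
Add back selections omitting two groups (i.e. drawn from a single group): C(7,7) + C(3,7) + C(7,7) = 2.
By inclusion–exclusion: 19448 − 3672 + 2 = 15778.

15778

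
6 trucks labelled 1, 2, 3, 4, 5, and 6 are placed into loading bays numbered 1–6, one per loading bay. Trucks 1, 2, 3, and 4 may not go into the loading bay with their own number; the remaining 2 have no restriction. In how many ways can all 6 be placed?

362

Let Aᵢ (for 1 ≤ i ≤ 4) be the placements that put truck i in its forbidden loading bay. Any j of these fix j positions, leaving (6−j)! ways to fill the rest, and there are C(4,j) ways to pick which j.
By inclusion–exclusion, the number of valid placements is Σ_{j=0}^{4} (−1)^j C(4,j)·(6−j)!.
Computing: 720 − 480 + 144 − 24 + 2 = 362.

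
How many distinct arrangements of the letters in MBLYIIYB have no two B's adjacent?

Total arrangements of MBLYIIYB: 8!/(2!·2!·2!) = 5040.
If the two B's are adjacent, glue them into one block, leaving 7 items to arrange: (7)!/(2!·2!) = 1260 ways.
Subtracting, 5040 − 1260 = 3780 arrangements keep the B's apart.

3780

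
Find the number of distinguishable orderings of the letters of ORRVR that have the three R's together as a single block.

Treat the 3 copies of R as a single block. The multiset to arrange is then {RRR, O, V}, 3 items in all.
All 3 items are distinct, so there are (3)! = 6 arrangements.

6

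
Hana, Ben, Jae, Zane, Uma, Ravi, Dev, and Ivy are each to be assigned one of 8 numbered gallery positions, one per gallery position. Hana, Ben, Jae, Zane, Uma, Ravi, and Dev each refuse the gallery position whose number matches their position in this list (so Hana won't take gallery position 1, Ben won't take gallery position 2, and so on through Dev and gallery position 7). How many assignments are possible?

Let Aᵢ (for 1 ≤ i ≤ 7) be the placements that put person i in their forbidden gallery position. Any j of these fix j positions, leaving (8−j)! ways to fill the rest, and there are C(7,j) ways to pick which j.
By inclusion–exclusion, the number of valid placements is Σ_{j=0}^{7} (−1)^j C(7,j)·(8−j)!.
Computing: 40320 − 35280 + 15120 − 4200 + 840 − 126 + 14 − 1 = 16687.

16687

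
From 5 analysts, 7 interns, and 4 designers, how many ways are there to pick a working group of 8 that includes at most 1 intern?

261

Split by how many interns are chosen (0 through 1).
Sum: C(7,0)·C(9,8) + C(7,1)·C(9,7) = 9 + 252 = 261.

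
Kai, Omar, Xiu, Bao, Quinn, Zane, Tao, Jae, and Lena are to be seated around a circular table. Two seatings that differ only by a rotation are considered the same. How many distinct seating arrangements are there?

Around a circle, 9 distinct people have 9!/9 = (8)! = 40320 rotationally distinct seatings.

40320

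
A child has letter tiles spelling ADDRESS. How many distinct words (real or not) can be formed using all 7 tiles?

1260

The 7 letters of ADDRESS have repeats: D appearing twice and S appearing twice.
Dividing 7! = 5040 by 2!·2! = 4 for the repeated letters gives 1260.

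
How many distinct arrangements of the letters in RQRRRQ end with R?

With the last slot taken by R, it remains to arrange the other 5 letters (QRRRQ).
Those 5 letters have Q appearing twice and R appearing 3 times, giving (5)!/(3!·2!) = 10.

10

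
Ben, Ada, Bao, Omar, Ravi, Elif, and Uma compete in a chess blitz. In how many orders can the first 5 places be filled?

2520

There are 7 choices for 1st place, 6 for 2nd, and so on down to 3 for position 5.
That gives 7 × 6 × 5 × 4 × 3 = 2520.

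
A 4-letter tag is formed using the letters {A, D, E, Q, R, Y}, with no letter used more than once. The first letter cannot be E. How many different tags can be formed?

The first letter has 6−1 = 5 choices (anything except E).
The remaining 3 letters are filled from the other 5 symbols without repetition: 5 × 4 × 3 = 60.
Total: 5 × 60 = 300.

300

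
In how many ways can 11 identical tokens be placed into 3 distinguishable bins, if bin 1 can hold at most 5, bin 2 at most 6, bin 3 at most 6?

Ignoring the caps, the number of non-negative solutions to x_1+…+x_3 = 11 is C(13,2) = 78.
Subtract solutions that violate a single cap (substitute x_i' = x_i − (cap_i+1)): x_1 ≥ 6 gives C(7,2) = 21; x_2 ≥ 7 gives C(6,2) = 15; x_3 ≥ 7 gives C(6,2) = 15. Together 51.
No two caps can be exceeded simultaneously, so the pair terms are all 0.
By inclusion–exclusion the count is 78 − 51 + 0 = 27.

27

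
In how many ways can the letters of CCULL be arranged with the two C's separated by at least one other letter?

18

There are 5!/(2!·2!) = 30 arrangements of CCULL in total.
If the two C's are adjacent, glue them into one block, leaving 4 items to arrange: (4)!/(2!) = 12 ways.
Subtracting, 30 − 12 = 18 arrangements keep the C's apart.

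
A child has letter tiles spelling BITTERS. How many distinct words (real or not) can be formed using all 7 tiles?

BITTERS has 7 letters with T appearing twice.
The number of distinct arrangements is 7!/(2!) = 5040/2 = 2520.

2520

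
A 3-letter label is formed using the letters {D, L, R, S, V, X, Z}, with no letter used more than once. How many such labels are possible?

With no repetition, fill the 3 letters in order: 7 choices, then 6, down to 5.
7 × 6 × 5 = 210.

210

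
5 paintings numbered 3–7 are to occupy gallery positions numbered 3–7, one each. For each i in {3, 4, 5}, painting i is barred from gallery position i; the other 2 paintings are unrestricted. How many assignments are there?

Let Aᵢ (for i ∈ {3, 4, 5}) be the placements that put painting i in its forbidden gallery position. Any j of these fix j positions, leaving (5−j)! ways to fill the rest, and there are C(3,j) ways to pick which j.
By inclusion–exclusion, the number of valid placements is Σ_{j=0}^{3} (−1)^j C(3,j)·(5−j)!.
Computing: 120 − 72 + 18 − 2 = 64.

64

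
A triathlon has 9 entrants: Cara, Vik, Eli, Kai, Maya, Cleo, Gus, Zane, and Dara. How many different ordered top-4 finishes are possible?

3024

This is an ordered selection of 4 from 9: P(9,4).
That gives 9 × 8 × 7 × 6 = 3024.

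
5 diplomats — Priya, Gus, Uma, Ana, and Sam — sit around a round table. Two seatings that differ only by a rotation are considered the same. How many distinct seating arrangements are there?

Around a circle, 5 distinct people have 5!/5 = (4)! = 24 rotationally distinct seatings.

24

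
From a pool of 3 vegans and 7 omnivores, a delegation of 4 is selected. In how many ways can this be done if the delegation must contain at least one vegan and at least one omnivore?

Unrestricted: C(10,4) = 210 ways to pick any 4 of the 10.
Subtract selections that omit an entire group: no vegans → C(7,4) = 35; no omnivores → C(3,4) = 0.
Both groups omitted at once is impossible, so 210 − 35 = 175.

175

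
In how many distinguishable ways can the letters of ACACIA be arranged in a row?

The 6 letters of ACACIA have repeats: A appearing 3 times and C appearing twice.
The number of distinct arrangements is 6!/(3!·2!) = 720/12 = 60.

60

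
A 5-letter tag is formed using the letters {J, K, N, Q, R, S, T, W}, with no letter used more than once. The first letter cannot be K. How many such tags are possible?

5880

The first letter has 8−1 = 7 choices (anything except K).
The remaining 4 letters are filled from the other 7 symbols without repetition: 7 × 6 × 5 × 4 = 840.
Total: 7 × 840 = 5880.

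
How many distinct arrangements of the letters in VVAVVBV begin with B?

Fix B in the first position and arrange the remaining 6 letters.
Those 6 letters have V appearing 5 times, giving (6)!/(5!) = 6.

6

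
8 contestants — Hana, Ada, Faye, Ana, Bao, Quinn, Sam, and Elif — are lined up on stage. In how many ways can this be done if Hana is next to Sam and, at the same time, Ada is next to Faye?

2880

Treat {Hana,Sam} as one block (2 orders) and {Ada,Faye} as another (2 orders).
That leaves 6 units to arrange: 2 × 2 × 6! = 4 × 720 = 2880.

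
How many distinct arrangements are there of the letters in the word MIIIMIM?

MIIIMIM has 7 letters with I appearing 4 times and M appearing 3 times.
Dividing 7! = 5040 by 4!·3! = 144 for the repeated letters gives 35.

35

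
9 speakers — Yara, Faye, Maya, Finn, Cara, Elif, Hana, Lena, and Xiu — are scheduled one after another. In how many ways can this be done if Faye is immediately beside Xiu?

80640

Glue Faye and Xiu into one block (2 internal orders), leaving 8 units to arrange in a row.
That gives 2 × 8! = 2 × 40320 = 80640.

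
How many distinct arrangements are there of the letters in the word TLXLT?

30

TLXLT has 5 letters with L appearing twice and T appearing twice.
So there are 5! / (2!·2!) = 30 distinguishable arrangements.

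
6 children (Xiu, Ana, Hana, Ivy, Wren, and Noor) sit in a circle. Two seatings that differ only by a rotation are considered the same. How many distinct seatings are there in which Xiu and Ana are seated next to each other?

Glue Xiu and Ana into a block (2 internal orders). Seating 5 units around a circle gives (4)! arrangements.
So 2 × (4)! = 2 × 24 = 48.

48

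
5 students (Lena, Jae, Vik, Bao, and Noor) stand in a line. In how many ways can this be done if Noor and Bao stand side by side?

Treat {Noor, Bao} as a single unit. There are 4 units to order, and the pair itself can be ordered 2 ways.
That gives 2 × 4! = 2 × 24 = 48.

48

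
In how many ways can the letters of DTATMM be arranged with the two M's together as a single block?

60

Treat the 2 copies of M as a single block. The multiset to arrange is then {MM, A, D, T, T}, 5 items in all.
That gives (5)!/(2!) = 60 arrangements.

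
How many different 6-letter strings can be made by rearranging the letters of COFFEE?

180

COFFEE has 6 letters with E appearing twice and F appearing twice.
So there are 6! / (2!·2!) = 180 distinguishable arrangements.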